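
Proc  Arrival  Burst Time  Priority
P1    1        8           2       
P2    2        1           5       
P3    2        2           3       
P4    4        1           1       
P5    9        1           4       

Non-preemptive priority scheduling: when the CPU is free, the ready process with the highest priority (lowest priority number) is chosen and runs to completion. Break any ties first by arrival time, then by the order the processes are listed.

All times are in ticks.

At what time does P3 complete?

12

Timeline: | idle 0-1 | P1 1-9 | P4 9-10 | P3 10-12 | P5 12-13 | P2 13-14 |
Completion: P1=9  P2=14  P3=12  P4=10  P5=13
Turnaround (C−A): P1=8  P2=12  P3=10  P4=6  P5=4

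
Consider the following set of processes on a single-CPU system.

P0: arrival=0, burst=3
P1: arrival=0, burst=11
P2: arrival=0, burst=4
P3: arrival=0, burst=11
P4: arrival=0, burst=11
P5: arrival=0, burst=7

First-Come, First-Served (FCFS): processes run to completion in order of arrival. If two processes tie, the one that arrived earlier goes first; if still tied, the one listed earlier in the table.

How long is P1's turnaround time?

14

Gantt: | P0 0-3 | P1 3-14 | P2 14-18 | P3 18-29 | P4 29-40 | P5 40-47 |
Completion: P0=3  P1=14  P2=18  P3=29  P4=40  P5=47
Turnaround(P1) = completion − arrival = 14 − 0 = 14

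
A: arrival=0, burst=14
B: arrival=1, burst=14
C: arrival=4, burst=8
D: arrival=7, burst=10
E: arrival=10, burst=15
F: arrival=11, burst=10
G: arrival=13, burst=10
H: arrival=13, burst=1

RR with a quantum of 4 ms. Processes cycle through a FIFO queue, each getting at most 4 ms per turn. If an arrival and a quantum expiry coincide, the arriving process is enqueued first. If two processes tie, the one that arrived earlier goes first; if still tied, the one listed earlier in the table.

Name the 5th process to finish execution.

B

Schedule: | A 0-4 | B 4-8 | C 8-12 | A 12-16 | D 16-20 | B 20-24 | E 24-28 | F 28-32 | C 32-36 | G 36-40 | H 40-41 | A 41-45 | D 45-49 | B 49-53 | E 53-57 | F 57-61 | G 61-65 | A 65-67 | D 67-69 | B 69-71 | E 71-75 | F 75-77 | G 77-79 | E 79-82 |
Completion: A=67  B=71  C=36  D=69  E=82  F=77  G=79  H=41
Turnaround (C−A): A=67  B=70  C=32  D=62  E=72  F=66  G=66  H=28
Finish order: C → H → A → D → B → F → G → E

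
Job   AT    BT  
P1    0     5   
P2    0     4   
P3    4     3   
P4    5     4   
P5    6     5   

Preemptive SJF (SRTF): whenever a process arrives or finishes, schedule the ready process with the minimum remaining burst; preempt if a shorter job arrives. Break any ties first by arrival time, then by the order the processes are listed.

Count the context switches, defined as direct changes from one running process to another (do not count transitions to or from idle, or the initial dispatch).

4

Schedule: | P2 0-4 | P3 4-7 | P4 7-11 | P1 11-16 | P5 16-21 |
Completion: P1=16  P2=4  P3=7  P4=11  P5=21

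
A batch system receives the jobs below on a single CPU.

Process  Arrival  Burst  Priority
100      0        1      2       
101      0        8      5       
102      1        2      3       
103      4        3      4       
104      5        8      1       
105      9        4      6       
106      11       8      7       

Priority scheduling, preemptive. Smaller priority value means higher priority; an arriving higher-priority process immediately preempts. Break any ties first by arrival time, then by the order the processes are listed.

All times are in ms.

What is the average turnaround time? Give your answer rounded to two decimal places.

12.00

Gantt: | 100 0-1 | 102 1-3 | 101 3-4 | 103 4-5 | 104 5-13 | 103 13-15 | 101 15-22 | 105 22-26 | 106 26-34 |
Completion: 100=1  101=22  102=3  103=15  104=13  105=26  106=34
Turnaround times: 100=1, 101=22, 102=2, 103=11, 104=8, 105=17, 106=23
Average turnaround = (1+22+2+11+8+17+23) / 7 = 84/7 = 12.00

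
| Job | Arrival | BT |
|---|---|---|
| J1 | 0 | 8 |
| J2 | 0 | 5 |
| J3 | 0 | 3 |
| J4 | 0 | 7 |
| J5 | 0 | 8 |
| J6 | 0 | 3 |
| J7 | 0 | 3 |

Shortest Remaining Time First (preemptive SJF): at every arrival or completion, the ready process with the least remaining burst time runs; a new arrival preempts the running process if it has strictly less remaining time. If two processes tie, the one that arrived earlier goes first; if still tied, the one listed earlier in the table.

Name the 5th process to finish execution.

J4

Schedule: | J3 0-3 | J6 3-6 | J7 6-9 | J2 9-14 | J4 14-21 | J1 21-29 | J5 29-37 |
Completion: J1=29  J2=14  J3=3  J4=21  J5=37  J6=6  J7=9
Turnaround (C−A): J1=29  J2=14  J3=3  J4=21  J5=37  J6=6  J7=9
Finish order: J3 → J6 → J7 → J2 → J4 → J1 → J5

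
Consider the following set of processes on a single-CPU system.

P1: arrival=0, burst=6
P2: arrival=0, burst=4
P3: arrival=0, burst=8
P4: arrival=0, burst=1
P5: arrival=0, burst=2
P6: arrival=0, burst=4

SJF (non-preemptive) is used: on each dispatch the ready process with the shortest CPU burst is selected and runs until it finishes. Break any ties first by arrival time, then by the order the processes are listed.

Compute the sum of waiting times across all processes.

Schedule: | P4 0-1 | P5 1-3 | P2 3-7 | P6 7-11 | P1 11-17 | P3 17-25 |
Completion: P1=17  P2=7  P3=25  P4=1  P5=3  P6=11
Turnaround (C−A): P1=17  P2=7  P3=25  P4=1  P5=3  P6=11
Waiting = turnaround − burst: P1=11, P2=3, P3=17, P4=0, P5=1, P6=7
Total waiting = 11 + 3 + 17 + 0 + 1 + 7 = 39

39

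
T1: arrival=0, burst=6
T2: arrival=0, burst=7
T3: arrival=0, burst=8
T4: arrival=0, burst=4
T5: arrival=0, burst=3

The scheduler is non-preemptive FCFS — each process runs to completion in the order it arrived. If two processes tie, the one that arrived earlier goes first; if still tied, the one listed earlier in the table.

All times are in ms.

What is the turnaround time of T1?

6

Schedule: | T1 0-6 | T2 6-13 | T3 13-21 | T4 21-25 | T5 25-28 |
Completion: T1=6  T2=13  T3=21  T4=25  T5=28
Turnaround (C−A): T1=6  T2=13  T3=21  T4=25  T5=28
Turnaround(T1) = completion − arrival = 6 − 0 = 6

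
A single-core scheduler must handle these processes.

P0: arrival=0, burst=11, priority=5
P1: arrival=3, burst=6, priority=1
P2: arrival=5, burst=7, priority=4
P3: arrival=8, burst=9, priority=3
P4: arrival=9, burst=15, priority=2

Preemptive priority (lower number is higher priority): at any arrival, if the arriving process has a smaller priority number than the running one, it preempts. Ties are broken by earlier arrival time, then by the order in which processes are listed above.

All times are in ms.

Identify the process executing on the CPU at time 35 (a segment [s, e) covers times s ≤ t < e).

Gantt: | P0 0-3 | P1 3-9 | P4 9-24 | P3 24-33 | P2 33-40 | P0 40-48 |
Completion: P0=48  P1=9  P2=40  P3=33  P4=24
Turnaround (C−A): P0=48  P1=6  P2=35  P3=25  P4=15

P2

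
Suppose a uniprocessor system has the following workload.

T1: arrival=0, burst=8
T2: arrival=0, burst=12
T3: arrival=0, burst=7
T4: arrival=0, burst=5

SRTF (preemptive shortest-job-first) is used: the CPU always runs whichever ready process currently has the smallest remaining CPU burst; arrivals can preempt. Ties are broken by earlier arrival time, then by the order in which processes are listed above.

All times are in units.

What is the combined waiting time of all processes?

Schedule: | T4 0-5 | T3 5-12 | T1 12-20 | T2 20-32 |
Completion: T1=20  T2=32  T3=12  T4=5
Turnaround (C−A): T1=20  T2=32  T3=12  T4=5
Waiting = turnaround − burst: T1=12, T2=20, T3=5, T4=0
Total waiting = 12 + 20 + 5 + 0 = 37

37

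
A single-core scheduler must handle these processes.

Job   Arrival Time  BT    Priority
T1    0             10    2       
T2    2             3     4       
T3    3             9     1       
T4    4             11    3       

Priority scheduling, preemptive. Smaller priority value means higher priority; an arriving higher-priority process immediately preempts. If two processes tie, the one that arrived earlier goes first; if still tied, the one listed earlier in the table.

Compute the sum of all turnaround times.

85

Schedule: | T1 0-3 | T3 3-12 | T1 12-19 | T4 19-30 | T2 30-33 |
Completion: T1=19  T2=33  T3=12  T4=30
Turnaround (C−A): T1=19  T2=31  T3=9  T4=26
Turnaround = completion − arrival: T1=19, T2=31, T3=9, T4=26
Total turnaround = 19 + 31 + 9 + 26 = 85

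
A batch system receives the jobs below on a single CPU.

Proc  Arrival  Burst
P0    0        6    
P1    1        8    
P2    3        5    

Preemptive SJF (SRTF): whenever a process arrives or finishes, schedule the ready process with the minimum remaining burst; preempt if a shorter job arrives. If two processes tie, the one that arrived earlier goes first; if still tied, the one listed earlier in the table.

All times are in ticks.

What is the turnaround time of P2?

8

Gantt: | P0 0-6 | P2 6-11 | P1 11-19 |
Completion: P0=6  P1=19  P2=11
Turnaround (C−A): P0=6  P1=18  P2=8
Turnaround(P2) = completion − arrival = 11 − 3 = 8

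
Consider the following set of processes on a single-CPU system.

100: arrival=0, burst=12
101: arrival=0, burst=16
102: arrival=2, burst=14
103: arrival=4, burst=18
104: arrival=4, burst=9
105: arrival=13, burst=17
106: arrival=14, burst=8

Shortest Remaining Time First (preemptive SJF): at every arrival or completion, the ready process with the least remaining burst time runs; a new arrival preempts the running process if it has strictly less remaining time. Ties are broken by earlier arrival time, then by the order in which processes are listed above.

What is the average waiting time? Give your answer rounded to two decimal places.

29.00

Schedule: | 100 0-12 | 104 12-21 | 106 21-29 | 102 29-43 | 101 43-59 | 105 59-76 | 103 76-94 |
Completion: 100=12  101=59  102=43  103=94  104=21  105=76  106=29
Turnaround (C−A): 100=12  101=59  102=41  103=90  104=17  105=63  106=15
Waiting times: 100=0, 101=43, 102=27, 103=72, 104=8, 105=46, 106=7
Average waiting = (0+43+27+72+8+46+7) / 7 = 203/7 = 29.00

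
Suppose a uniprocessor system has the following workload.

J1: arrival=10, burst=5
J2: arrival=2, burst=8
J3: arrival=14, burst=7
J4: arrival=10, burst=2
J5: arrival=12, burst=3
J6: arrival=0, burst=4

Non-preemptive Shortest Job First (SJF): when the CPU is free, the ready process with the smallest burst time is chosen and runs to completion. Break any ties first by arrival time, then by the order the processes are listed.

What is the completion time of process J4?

Timeline: | J6 0-4 | J2 4-12 | J4 12-14 | J5 14-17 | J1 17-22 | J3 22-29 |
Completion: J1=22  J2=12  J3=29  J4=14  J5=17  J6=4
Turnaround (C−A): J1=12  J2=10  J3=15  J4=4  J5=5  J6=4

14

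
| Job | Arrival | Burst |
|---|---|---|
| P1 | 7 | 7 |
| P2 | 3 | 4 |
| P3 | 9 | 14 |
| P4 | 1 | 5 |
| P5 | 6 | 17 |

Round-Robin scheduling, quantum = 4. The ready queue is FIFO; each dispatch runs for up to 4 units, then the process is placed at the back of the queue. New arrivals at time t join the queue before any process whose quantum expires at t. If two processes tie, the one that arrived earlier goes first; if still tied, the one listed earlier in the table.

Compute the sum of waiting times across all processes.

70

Gantt: | idle 0-1 | P4 1-5 | P2 5-9 | P4 9-10 | P5 10-14 | P1 14-18 | P3 18-22 | P5 22-26 | P1 26-29 | P3 29-33 | P5 33-37 | P3 37-41 | P5 41-45 | P3 45-47 | P5 47-48 |
Completion: P1=29  P2=9  P3=47  P4=10  P5=48
Turnaround (C−A): P1=22  P2=6  P3=38  P4=9  P5=42
Waiting = turnaround − burst: P1=15, P2=2, P3=24, P4=4, P5=25
Total waiting = 15 + 2 + 24 + 4 + 25 = 70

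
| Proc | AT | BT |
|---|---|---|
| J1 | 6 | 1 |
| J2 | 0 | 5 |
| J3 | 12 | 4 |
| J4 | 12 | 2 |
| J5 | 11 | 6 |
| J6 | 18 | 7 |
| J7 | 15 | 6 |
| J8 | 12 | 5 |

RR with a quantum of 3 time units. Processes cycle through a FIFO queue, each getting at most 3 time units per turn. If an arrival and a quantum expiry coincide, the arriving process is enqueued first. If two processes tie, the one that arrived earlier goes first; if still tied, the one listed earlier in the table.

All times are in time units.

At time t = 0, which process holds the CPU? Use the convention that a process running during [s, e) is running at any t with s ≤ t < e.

Timeline: | J2 0-5 | idle 5-6 | J1 6-7 | idle 7-11 | J5 11-14 | J3 14-17 | J4 17-19 | J8 19-22 | J5 22-25 | J7 25-28 | J3 28-29 | J6 29-32 | J8 32-34 | J7 34-37 | J6 37-41 |
Completion: J1=7  J2=5  J3=29  J4=19  J5=25  J6=41  J7=37  J8=34

J2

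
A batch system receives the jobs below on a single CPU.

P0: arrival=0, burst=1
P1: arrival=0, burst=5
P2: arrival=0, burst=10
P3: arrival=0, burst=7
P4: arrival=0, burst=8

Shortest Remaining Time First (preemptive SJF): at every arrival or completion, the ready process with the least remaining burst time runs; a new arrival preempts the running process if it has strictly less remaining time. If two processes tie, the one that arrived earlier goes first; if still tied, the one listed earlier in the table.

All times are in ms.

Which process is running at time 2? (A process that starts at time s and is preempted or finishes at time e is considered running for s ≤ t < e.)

P1

Timeline: | P0 0-1 | P1 1-6 | P3 6-13 | P4 13-21 | P2 21-31 |
Completion: P0=1  P1=6  P2=31  P3=13  P4=21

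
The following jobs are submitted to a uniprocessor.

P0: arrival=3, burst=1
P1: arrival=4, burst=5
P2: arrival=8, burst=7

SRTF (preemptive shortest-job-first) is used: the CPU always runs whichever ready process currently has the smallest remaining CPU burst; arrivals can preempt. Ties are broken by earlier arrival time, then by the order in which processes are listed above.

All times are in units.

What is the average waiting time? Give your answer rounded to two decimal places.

0.33

Timeline: | idle 0-3 | P0 3-4 | P1 4-9 | P2 9-16 |
Completion: P0=4  P1=9  P2=16
Turnaround (C−A): P0=1  P1=5  P2=8
Waiting times: P0=0, P1=0, P2=1
Average waiting = (0+0+1) / 3 = 1/3 = 0.33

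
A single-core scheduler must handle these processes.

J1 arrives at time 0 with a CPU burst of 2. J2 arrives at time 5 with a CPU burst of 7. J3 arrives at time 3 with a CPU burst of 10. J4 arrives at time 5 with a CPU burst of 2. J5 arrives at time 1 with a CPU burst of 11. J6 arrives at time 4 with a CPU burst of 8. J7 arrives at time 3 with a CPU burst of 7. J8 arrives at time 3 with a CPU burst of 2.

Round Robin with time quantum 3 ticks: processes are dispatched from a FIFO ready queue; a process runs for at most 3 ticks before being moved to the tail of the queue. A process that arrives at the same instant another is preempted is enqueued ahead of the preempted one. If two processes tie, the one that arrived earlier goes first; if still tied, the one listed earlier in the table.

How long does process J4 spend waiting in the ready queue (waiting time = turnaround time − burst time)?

Schedule: | J1 0-2 | J5 2-5 | J3 5-8 | J7 8-11 | J8 11-13 | J6 13-16 | J2 16-19 | J4 19-21 | J5 21-24 | J3 24-27 | J7 27-30 | J6 30-33 | J2 33-36 | J5 36-39 | J3 39-42 | J7 42-43 | J6 43-45 | J2 45-46 | J5 46-48 | J3 48-49 |
Completion: J1=2  J2=46  J3=49  J4=21  J5=48  J6=45  J7=43  J8=13
Waiting(J4) = turnaround − burst = 16 − 2 = 14

14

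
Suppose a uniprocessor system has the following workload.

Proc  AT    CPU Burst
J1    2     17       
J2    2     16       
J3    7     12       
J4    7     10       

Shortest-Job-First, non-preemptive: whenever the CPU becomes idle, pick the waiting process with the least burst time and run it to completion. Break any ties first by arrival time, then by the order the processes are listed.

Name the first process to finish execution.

Gantt: | idle 0-2 | J2 2-18 | J4 18-28 | J3 28-40 | J1 40-57 |
Completion: J1=57  J2=18  J3=40  J4=28
Turnaround (C−A): J1=55  J2=16  J3=33  J4=21
Finish order: J2 → J4 → J3 → J1

J2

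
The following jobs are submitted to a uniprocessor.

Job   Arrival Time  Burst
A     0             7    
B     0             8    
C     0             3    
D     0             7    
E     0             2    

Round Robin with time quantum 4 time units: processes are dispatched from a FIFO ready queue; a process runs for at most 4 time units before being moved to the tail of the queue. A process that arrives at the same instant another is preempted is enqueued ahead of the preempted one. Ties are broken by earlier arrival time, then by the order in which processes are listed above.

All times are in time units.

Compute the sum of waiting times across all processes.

72

Timeline: | A 0-4 | B 4-8 | C 8-11 | D 11-15 | E 15-17 | A 17-20 | B 20-24 | D 24-27 |
Completion: A=20  B=24  C=11  D=27  E=17
Turnaround (C−A): A=20  B=24  C=11  D=27  E=17
Waiting = turnaround − burst: A=13, B=16, C=8, D=20, E=15
Total waiting = 13 + 16 + 8 + 20 + 15 = 72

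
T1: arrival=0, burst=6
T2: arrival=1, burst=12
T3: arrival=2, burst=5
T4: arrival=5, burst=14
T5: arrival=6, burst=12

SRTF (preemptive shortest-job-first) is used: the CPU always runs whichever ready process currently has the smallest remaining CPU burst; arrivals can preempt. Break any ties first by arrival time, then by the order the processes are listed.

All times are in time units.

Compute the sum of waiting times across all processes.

Timeline: | T1 0-6 | T3 6-11 | T2 11-23 | T5 23-35 | T4 35-49 |
Completion: T1=6  T2=23  T3=11  T4=49  T5=35
Waiting = turnaround − burst: T1=0, T2=10, T3=4, T4=30, T5=17
Total waiting = 0 + 10 + 4 + 30 + 17 = 61

61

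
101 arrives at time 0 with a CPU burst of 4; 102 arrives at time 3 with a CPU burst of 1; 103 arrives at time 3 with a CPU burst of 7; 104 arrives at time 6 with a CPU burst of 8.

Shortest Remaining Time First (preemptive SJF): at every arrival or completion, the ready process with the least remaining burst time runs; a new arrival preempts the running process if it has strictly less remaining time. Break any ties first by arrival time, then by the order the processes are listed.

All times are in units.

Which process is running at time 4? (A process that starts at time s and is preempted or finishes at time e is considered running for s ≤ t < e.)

102

Timeline: | 101 0-4 | 102 4-5 | 103 5-12 | 104 12-20 |
Completion: 101=4  102=5  103=12  104=20
Turnaround (C−A): 101=4  102=2  103=9  104=14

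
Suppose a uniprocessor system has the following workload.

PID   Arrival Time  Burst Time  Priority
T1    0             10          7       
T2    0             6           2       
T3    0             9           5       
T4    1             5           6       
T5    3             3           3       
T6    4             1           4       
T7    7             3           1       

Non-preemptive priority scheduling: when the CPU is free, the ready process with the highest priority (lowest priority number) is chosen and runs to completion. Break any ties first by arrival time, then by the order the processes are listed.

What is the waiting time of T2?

Schedule: | T2 0-6 | T5 6-9 | T7 9-12 | T6 12-13 | T3 13-22 | T4 22-27 | T1 27-37 |
Completion: T1=37  T2=6  T3=22  T4=27  T5=9  T6=13  T7=12
Waiting(T2) = turnaround − burst = 6 − 6 = 0

0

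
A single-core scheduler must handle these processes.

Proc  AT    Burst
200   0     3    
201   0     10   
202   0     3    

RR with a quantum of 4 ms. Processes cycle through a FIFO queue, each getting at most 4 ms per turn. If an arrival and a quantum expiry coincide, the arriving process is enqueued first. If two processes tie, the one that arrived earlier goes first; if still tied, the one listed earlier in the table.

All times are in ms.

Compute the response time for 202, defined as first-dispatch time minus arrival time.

7

Timeline: | 200 0-3 | 201 3-7 | 202 7-10 | 201 10-16 |
Completion: 200=3  201=16  202=10
Turnaround (C−A): 200=3  201=16  202=10
Response(202) = first start − arrival = 7 − 0 = 7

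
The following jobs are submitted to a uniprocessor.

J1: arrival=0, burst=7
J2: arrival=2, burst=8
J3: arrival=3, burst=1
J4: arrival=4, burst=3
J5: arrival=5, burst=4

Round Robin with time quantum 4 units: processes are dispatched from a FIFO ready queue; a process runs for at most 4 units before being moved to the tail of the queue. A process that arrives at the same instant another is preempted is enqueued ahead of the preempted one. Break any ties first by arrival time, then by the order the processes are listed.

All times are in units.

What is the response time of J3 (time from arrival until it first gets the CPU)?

Gantt: | J1 0-4 | J2 4-8 | J3 8-9 | J4 9-12 | J1 12-15 | J5 15-19 | J2 19-23 |
Completion: J1=15  J2=23  J3=9  J4=12  J5=19
Turnaround (C−A): J1=15  J2=21  J3=6  J4=8  J5=14
Response(J3) = first start − arrival = 8 − 3 = 5

5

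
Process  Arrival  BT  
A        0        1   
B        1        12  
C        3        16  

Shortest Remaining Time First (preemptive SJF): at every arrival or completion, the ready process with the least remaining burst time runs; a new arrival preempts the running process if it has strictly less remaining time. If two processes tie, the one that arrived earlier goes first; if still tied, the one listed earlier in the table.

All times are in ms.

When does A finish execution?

Schedule: | A 0-1 | B 1-13 | C 13-29 |
Completion: A=1  B=13  C=29
Turnaround (C−A): A=1  B=12  C=26

1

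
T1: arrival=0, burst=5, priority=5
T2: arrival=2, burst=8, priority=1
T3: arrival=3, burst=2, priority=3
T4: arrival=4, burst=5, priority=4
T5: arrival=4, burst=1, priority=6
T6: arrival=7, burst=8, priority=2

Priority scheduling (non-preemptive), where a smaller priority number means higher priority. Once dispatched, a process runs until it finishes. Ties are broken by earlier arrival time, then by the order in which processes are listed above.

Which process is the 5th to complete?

Timeline: | T1 0-5 | T2 5-13 | T6 13-21 | T3 21-23 | T4 23-28 | T5 28-29 |
Completion: T1=5  T2=13  T3=23  T4=28  T5=29  T6=21
Turnaround (C−A): T1=5  T2=11  T3=20  T4=24  T5=25  T6=14
Finish order: T1 → T2 → T6 → T3 → T4 → T5

T4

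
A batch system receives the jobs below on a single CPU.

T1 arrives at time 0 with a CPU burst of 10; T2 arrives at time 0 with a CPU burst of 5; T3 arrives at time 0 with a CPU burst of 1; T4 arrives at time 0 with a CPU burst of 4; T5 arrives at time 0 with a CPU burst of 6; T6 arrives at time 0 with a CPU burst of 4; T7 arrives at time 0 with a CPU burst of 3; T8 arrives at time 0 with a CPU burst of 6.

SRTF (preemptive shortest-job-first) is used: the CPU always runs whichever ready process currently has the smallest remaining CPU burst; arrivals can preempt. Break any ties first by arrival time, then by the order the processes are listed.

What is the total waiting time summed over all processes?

Gantt: | T3 0-1 | T7 1-4 | T4 4-8 | T6 8-12 | T2 12-17 | T5 17-23 | T8 23-29 | T1 29-39 |
Completion: T1=39  T2=17  T3=1  T4=8  T5=23  T6=12  T7=4  T8=29
Turnaround (C−A): T1=39  T2=17  T3=1  T4=8  T5=23  T6=12  T7=4  T8=29
Waiting = turnaround − burst: T1=29, T2=12, T3=0, T4=4, T5=17, T6=8, T7=1, T8=23
Total waiting = 29 + 12 + 0 + 4 + 17 + 8 + 1 + 23 = 94

94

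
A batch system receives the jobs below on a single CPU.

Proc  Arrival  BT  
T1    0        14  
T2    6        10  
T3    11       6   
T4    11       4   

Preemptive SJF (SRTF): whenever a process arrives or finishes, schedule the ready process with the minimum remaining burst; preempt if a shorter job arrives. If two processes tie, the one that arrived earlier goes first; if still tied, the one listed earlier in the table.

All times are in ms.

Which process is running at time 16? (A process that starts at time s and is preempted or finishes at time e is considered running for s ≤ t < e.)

T4

Timeline: | T1 0-14 | T4 14-18 | T3 18-24 | T2 24-34 |
Completion: T1=14  T2=34  T3=24  T4=18
Turnaround (C−A): T1=14  T2=28  T3=13  T4=7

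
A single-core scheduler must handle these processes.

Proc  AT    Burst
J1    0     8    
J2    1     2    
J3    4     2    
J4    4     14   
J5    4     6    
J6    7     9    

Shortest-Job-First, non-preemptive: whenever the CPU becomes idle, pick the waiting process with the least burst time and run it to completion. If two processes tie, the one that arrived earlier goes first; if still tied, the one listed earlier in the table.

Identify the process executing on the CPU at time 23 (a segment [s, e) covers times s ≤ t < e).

Gantt: | J1 0-8 | J2 8-10 | J3 10-12 | J5 12-18 | J6 18-27 | J4 27-41 |
Completion: J1=8  J2=10  J3=12  J4=41  J5=18  J6=27
Turnaround (C−A): J1=8  J2=9  J3=8  J4=37  J5=14  J6=20

J6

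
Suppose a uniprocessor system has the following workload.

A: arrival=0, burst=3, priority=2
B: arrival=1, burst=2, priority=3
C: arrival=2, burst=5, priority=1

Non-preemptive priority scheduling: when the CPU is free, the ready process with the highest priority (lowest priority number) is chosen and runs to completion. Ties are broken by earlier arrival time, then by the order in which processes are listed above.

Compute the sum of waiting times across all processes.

8

Gantt: | A 0-3 | C 3-8 | B 8-10 |
Completion: A=3  B=10  C=8
Turnaround (C−A): A=3  B=9  C=6
Waiting = turnaround − burst: A=0, B=7, C=1
Total waiting = 0 + 7 + 1 = 8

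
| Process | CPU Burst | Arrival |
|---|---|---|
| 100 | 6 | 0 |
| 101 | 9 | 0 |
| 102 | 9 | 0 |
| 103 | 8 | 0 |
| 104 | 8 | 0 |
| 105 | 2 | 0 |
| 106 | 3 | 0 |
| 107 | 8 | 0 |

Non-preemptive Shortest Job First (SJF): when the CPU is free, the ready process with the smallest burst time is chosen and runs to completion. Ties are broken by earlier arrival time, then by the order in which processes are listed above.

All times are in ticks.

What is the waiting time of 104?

19

Gantt: | 105 0-2 | 106 2-5 | 100 5-11 | 103 11-19 | 104 19-27 | 107 27-35 | 101 35-44 | 102 44-53 |
Completion: 100=11  101=44  102=53  103=19  104=27  105=2  106=5  107=35
Turnaround (C−A): 100=11  101=44  102=53  103=19  104=27  105=2  106=5  107=35
Waiting(104) = turnaround − burst = 27 − 8 = 19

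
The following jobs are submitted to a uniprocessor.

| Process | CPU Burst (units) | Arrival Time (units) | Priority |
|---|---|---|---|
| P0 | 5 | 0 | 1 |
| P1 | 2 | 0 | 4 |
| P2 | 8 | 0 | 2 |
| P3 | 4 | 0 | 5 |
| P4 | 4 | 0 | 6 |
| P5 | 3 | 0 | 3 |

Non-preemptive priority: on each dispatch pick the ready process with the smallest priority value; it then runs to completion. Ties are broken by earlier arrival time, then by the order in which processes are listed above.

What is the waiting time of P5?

Timeline: | P0 0-5 | P2 5-13 | P5 13-16 | P1 16-18 | P3 18-22 | P4 22-26 |
Completion: P0=5  P1=18  P2=13  P3=22  P4=26  P5=16
Waiting(P5) = turnaround − burst = 16 − 3 = 13

13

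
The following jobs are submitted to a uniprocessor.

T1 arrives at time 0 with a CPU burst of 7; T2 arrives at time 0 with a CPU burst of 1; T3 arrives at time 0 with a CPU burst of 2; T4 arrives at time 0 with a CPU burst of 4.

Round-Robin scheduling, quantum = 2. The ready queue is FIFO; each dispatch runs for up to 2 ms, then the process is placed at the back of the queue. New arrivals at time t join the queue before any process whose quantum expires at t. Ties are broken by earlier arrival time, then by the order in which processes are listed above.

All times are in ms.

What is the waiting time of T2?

Timeline: | T1 0-2 | T2 2-3 | T3 3-5 | T4 5-7 | T1 7-9 | T4 9-11 | T1 11-14 |
Completion: T1=14  T2=3  T3=5  T4=11
Waiting(T2) = turnaround − burst = 3 − 1 = 2

2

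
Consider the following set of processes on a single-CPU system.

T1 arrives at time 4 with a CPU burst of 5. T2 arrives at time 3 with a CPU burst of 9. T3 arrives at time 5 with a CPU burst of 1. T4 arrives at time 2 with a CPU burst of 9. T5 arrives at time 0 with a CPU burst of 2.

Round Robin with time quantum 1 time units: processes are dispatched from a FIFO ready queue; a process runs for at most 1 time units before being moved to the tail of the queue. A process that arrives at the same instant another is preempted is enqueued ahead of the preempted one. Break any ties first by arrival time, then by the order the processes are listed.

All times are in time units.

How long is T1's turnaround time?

15

Timeline: | T5 0-2 | T4 2-3 | T2 3-4 | T4 4-5 | T1 5-6 | T2 6-7 | T3 7-8 | T4 8-9 | T1 9-10 | T2 10-11 | T4 11-12 | T1 12-13 | T2 13-14 | T4 14-15 | T1 15-16 | T2 16-17 | T4 17-18 | T1 18-19 | T2 19-20 | T4 20-21 | T2 21-22 | T4 22-23 | T2 23-24 | T4 24-25 | T2 25-26 |
Completion: T1=19  T2=26  T3=8  T4=25  T5=2
Turnaround (C−A): T1=15  T2=23  T3=3  T4=23  T5=2
Turnaround(T1) = completion − arrival = 19 − 4 = 15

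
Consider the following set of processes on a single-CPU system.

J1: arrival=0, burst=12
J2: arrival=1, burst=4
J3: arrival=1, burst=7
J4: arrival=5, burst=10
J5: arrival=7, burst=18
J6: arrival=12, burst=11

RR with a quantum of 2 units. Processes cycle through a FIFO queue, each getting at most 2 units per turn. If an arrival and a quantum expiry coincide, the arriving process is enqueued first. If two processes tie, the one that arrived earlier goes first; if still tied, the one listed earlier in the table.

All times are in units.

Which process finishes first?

J2

Timeline: | J1 0-2 | J2 2-4 | J3 4-6 | J1 6-8 | J2 8-10 | J4 10-12 | J3 12-14 | J5 14-16 | J1 16-18 | J6 18-20 | J4 20-22 | J3 22-24 | J5 24-26 | J1 26-28 | J6 28-30 | J4 30-32 | J3 32-33 | J5 33-35 | J1 35-37 | J6 37-39 | J4 39-41 | J5 41-43 | J1 43-45 | J6 45-47 | J4 47-49 | J5 49-51 | J6 51-53 | J5 53-55 | J6 55-56 | J5 56-62 |
Completion: J1=45  J2=10  J3=33  J4=49  J5=62  J6=56
Turnaround (C−A): J1=45  J2=9  J3=32  J4=44  J5=55  J6=44
Finish order: J2 → J3 → J1 → J4 → J6 → J5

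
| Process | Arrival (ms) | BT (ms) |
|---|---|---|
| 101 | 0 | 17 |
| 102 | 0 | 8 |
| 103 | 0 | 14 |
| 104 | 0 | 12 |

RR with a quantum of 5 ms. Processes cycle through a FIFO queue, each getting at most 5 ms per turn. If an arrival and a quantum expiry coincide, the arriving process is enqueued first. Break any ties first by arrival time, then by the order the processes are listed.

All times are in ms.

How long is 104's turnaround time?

49

Schedule: | 101 0-5 | 102 5-10 | 103 10-15 | 104 15-20 | 101 20-25 | 102 25-28 | 103 28-33 | 104 33-38 | 101 38-43 | 103 43-47 | 104 47-49 | 101 49-51 |
Completion: 101=51  102=28  103=47  104=49
Turnaround (C−A): 101=51  102=28  103=47  104=49
Turnaround(104) = completion − arrival = 49 − 0 = 49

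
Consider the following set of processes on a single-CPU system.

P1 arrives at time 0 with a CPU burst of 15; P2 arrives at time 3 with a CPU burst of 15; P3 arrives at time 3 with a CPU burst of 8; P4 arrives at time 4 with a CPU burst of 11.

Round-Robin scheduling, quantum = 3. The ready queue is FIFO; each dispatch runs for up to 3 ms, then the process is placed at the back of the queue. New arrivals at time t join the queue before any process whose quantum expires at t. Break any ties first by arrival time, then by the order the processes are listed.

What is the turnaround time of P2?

Schedule: | P1 0-3 | P2 3-6 | P3 6-9 | P1 9-12 | P4 12-15 | P2 15-18 | P3 18-21 | P1 21-24 | P4 24-27 | P2 27-30 | P3 30-32 | P1 32-35 | P4 35-38 | P2 38-41 | P1 41-44 | P4 44-46 | P2 46-49 |
Completion: P1=44  P2=49  P3=32  P4=46
Turnaround(P2) = completion − arrival = 49 − 3 = 46

46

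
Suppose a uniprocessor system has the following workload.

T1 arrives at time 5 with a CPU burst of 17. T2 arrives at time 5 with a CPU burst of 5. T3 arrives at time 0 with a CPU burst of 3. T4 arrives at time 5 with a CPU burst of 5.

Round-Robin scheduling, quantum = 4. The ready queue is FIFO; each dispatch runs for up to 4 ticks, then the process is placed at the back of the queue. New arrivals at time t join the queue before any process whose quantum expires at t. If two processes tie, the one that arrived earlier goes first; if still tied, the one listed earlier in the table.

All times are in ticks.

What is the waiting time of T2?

Gantt: | T3 0-3 | idle 3-5 | T1 5-9 | T2 9-13 | T4 13-17 | T1 17-21 | T2 21-22 | T4 22-23 | T1 23-32 |
Completion: T1=32  T2=22  T3=3  T4=23
Waiting(T2) = turnaround − burst = 17 − 5 = 12

12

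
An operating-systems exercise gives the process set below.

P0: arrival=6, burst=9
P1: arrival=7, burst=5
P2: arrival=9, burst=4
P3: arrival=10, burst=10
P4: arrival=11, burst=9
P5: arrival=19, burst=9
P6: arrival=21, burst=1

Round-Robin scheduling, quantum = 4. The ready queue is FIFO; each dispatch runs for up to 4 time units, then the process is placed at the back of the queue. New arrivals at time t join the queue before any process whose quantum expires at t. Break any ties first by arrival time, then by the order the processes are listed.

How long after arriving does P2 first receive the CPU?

Gantt: | idle 0-6 | P0 6-10 | P1 10-14 | P2 14-18 | P3 18-22 | P0 22-26 | P4 26-30 | P1 30-31 | P5 31-35 | P6 35-36 | P3 36-40 | P0 40-41 | P4 41-45 | P5 45-49 | P3 49-51 | P4 51-52 | P5 52-53 |
Completion: P0=41  P1=31  P2=18  P3=51  P4=52  P5=53  P6=36
Response(P2) = first start − arrival = 14 − 9 = 5

5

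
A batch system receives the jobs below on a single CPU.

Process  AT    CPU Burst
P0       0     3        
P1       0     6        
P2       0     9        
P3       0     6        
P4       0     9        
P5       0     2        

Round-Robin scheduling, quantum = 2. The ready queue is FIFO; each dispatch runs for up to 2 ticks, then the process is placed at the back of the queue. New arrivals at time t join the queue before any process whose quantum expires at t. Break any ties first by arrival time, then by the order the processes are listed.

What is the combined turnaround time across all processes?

144

Timeline: | P0 0-2 | P1 2-4 | P2 4-6 | P3 6-8 | P4 8-10 | P5 10-12 | P0 12-13 | P1 13-15 | P2 15-17 | P3 17-19 | P4 19-21 | P1 21-23 | P2 23-25 | P3 25-27 | P4 27-29 | P2 29-31 | P4 31-33 | P2 33-34 | P4 34-35 |
Completion: P0=13  P1=23  P2=34  P3=27  P4=35  P5=12
Turnaround = completion − arrival: P0=13, P1=23, P2=34, P3=27, P4=35, P5=12
Total turnaround = 13 + 23 + 34 + 27 + 35 + 12 = 144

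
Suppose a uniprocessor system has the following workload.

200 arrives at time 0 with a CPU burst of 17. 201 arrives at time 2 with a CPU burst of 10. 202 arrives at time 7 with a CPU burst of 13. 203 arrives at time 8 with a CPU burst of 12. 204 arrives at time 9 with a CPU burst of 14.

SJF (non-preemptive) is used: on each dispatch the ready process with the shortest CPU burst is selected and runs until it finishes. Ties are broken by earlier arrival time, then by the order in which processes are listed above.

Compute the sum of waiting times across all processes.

109

Timeline: | 200 0-17 | 201 17-27 | 203 27-39 | 202 39-52 | 204 52-66 |
Completion: 200=17  201=27  202=52  203=39  204=66
Turnaround (C−A): 200=17  201=25  202=45  203=31  204=57
Waiting = turnaround − burst: 200=0, 201=15, 202=32, 203=19, 204=43
Total waiting = 0 + 15 + 32 + 19 + 43 = 109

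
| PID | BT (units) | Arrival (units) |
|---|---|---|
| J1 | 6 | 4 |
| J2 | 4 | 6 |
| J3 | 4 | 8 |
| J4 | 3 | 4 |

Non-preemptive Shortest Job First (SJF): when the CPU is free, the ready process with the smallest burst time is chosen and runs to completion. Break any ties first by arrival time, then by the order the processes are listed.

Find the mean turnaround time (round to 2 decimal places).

8.00

Gantt: | idle 0-4 | J4 4-7 | J2 7-11 | J3 11-15 | J1 15-21 |
Completion: J1=21  J2=11  J3=15  J4=7
Turnaround (C−A): J1=17  J2=5  J3=7  J4=3
Turnaround times: J1=17, J2=5, J3=7, J4=3
Average turnaround = (17+5+7+3) / 4 = 32/4 = 8.00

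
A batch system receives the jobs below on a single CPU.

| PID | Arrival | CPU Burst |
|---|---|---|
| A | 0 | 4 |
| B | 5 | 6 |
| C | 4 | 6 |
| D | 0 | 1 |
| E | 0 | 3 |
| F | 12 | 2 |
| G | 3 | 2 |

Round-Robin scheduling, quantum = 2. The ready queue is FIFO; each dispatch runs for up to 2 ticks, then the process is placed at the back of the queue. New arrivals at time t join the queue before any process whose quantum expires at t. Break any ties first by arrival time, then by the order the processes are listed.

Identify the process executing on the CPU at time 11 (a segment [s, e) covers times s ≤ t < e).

Schedule: | A 0-2 | D 2-3 | E 3-5 | A 5-7 | G 7-9 | C 9-11 | B 11-13 | E 13-14 | C 14-16 | F 16-18 | B 18-20 | C 20-22 | B 22-24 |
Completion: A=7  B=24  C=22  D=3  E=14  F=18  G=9

B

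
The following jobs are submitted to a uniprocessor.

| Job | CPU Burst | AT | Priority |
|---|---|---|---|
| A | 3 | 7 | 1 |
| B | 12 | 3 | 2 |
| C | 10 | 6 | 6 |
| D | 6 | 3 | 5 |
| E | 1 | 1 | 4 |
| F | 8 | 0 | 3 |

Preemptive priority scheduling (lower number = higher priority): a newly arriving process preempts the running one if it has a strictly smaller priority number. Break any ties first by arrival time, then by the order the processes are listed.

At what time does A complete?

Timeline: | F 0-3 | B 3-7 | A 7-10 | B 10-18 | F 18-23 | E 23-24 | D 24-30 | C 30-40 |
Completion: A=10  B=18  C=40  D=30  E=24  F=23

10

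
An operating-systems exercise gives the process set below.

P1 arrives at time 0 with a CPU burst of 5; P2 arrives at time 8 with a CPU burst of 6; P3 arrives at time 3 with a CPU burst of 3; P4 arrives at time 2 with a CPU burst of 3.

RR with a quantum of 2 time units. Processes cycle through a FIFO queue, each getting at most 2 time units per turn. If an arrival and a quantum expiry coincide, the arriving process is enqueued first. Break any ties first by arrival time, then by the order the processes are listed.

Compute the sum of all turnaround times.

36

Gantt: | P1 0-2 | P4 2-4 | P1 4-6 | P3 6-8 | P4 8-9 | P1 9-10 | P2 10-12 | P3 12-13 | P2 13-17 |
Completion: P1=10  P2=17  P3=13  P4=9
Turnaround = completion − arrival: P1=10, P2=9, P3=10, P4=7
Total turnaround = 10 + 9 + 10 + 7 = 36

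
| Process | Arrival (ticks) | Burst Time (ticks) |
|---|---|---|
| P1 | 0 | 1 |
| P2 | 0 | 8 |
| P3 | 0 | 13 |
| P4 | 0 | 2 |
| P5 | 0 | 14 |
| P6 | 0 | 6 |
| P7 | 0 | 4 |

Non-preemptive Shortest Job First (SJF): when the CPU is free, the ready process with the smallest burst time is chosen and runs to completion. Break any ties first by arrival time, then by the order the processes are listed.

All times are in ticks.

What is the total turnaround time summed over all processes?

127

Timeline: | P1 0-1 | P4 1-3 | P7 3-7 | P6 7-13 | P2 13-21 | P3 21-34 | P5 34-48 |
Completion: P1=1  P2=21  P3=34  P4=3  P5=48  P6=13  P7=7
Turnaround = completion − arrival: P1=1, P2=21, P3=34, P4=3, P5=48, P6=13, P7=7
Total turnaround = 1 + 21 + 34 + 3 + 48 + 13 + 7 = 127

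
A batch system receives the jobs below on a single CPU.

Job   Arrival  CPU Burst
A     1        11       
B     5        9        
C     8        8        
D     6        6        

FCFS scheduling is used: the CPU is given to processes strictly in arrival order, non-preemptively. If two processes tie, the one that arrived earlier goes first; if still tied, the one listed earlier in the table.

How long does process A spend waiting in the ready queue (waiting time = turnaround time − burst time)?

0

Schedule: | idle 0-1 | A 1-12 | B 12-21 | D 21-27 | C 27-35 |
Completion: A=12  B=21  C=35  D=27
Turnaround (C−A): A=11  B=16  C=27  D=21
Waiting(A) = turnaround − burst = 11 − 11 = 0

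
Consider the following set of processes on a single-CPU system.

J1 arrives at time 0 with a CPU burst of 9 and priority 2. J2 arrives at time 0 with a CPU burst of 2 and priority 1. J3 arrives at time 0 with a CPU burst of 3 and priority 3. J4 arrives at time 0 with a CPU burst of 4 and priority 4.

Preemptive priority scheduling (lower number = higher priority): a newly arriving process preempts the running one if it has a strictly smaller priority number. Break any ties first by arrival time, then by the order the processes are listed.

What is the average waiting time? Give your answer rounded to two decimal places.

6.75

Gantt: | J2 0-2 | J1 2-11 | J3 11-14 | J4 14-18 |
Completion: J1=11  J2=2  J3=14  J4=18
Turnaround (C−A): J1=11  J2=2  J3=14  J4=18
Waiting times: J1=2, J2=0, J3=11, J4=14
Average waiting = (2+0+11+14) / 4 = 27/4 = 6.75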